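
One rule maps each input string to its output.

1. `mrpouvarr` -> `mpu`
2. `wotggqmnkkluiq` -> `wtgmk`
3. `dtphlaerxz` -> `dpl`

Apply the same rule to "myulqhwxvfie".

The transformation: keep every other character starting from the first (positions 1st, 3rd, 5th, ...), then delete the last 2 characters.
On "myulqhwxvfie": the first step gives "muqwvi", and the second then gives "muqw".

muqw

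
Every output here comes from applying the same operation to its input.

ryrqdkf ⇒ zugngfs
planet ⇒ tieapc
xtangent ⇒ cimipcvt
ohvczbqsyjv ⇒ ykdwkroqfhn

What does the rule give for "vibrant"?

cikxqgp

The rule is to shift every letter 11 places backward in the alphabet (wrapping around), then move the last 2 characters to the front (rotate right by 2).
So "vibrant" becomes "cikxqgp".
(Check on "ryrqdkf": → "gngfszu" → "zugngfs" ✓)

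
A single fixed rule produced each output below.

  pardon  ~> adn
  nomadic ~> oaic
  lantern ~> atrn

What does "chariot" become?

hrot

The transformation: swap each adjacent pair of characters (1↔2, 3↔4, ...), then keep every other character starting from the first (positions 1st, 3rd, 5th, ...).
Starting from "chariot": after the first operation, "hcraoit"; after the second, "hrot".
(Check on "lantern": → "altnren" → "atrn" ✓)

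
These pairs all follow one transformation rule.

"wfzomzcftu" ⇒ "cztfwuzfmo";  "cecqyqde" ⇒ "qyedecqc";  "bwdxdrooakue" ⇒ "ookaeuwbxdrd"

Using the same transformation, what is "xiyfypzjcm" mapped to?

zpcjxmyiyf

The transformation: swap the front and back halves of the string, then swap each adjacent pair of characters (1↔2, 3↔4, ...).
So "xiyfypzjcm" becomes "zpcjxmyiyf".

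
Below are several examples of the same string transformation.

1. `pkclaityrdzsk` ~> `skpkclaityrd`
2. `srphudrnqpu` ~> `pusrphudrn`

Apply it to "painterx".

The rule is to move the last 3 characters to the front (rotate right by 3), then delete the first character.
Starting from "painterx": after the first operation, "erxpaint"; after the second, "rxpaint".

rxpaint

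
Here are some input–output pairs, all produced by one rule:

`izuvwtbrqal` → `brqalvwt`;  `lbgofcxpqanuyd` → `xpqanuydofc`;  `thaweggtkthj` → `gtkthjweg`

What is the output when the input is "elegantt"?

ttgan

The rule is to delete the first 3 characters, then move the first 3 characters to the end (rotate left by 3).
For "elegantt", step one produces "gantt"; step two turns that into "ttgan".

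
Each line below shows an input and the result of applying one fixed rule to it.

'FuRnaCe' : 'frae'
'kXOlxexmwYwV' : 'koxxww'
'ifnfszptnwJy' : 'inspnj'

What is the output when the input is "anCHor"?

aco

Each output is the input with this applied: keep every other character starting from the first (positions 1st, 3rd, 5th, ...), then convert every letter to lowercase.
"anCHor" → "aco".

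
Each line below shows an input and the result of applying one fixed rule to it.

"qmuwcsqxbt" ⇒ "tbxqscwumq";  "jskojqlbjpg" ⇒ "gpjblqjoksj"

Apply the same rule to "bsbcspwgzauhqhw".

Rule — reverse the string.
So "bsbcspwgzauhqhw" becomes "whqhuazgwpscbsb".

whqhuazgwpscbsb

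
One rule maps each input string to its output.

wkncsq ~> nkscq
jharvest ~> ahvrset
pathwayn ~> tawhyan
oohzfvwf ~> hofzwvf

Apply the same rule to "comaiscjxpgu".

What's happening: delete the first character, then swap each adjacent pair of characters (1↔2, 3↔4, ...).
Applying that to "comaiscjxpgu" gives "moiacsxjgpu".

moiacsxjgpu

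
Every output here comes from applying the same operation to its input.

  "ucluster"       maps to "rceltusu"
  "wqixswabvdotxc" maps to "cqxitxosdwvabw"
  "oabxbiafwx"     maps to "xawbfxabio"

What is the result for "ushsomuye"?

esyhusmou

What's happening: take characters alternately from the front and the back (1st, last, 2nd, 2nd-last, ...), then move the first character to the end.
Starting from "ushsomuye": after the first operation, "uesyhusmo"; after the second, "esyhusmou".
(Check on "oabxbiafwx": → "oxawbfxabi" → "xawbfxabio" ✓)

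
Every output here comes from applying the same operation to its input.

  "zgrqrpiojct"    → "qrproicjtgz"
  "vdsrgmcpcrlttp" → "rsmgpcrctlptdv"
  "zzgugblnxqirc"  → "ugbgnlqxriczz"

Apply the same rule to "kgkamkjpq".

akkmpjqgk

In each case the input is transformed by: swap each adjacent pair of characters (1↔2, 3↔4, ...), then move the first 2 characters to the end (rotate left by 2).
On "kgkamkjpq": the first step gives "gkakkmpjq", and the second then gives "akkmpjqgk".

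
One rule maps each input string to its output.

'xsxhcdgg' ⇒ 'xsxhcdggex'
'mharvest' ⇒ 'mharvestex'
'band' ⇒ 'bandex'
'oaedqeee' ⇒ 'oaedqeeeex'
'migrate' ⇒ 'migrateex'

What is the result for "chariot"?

The pattern: append "ex".
So "chariot" becomes "chariotex".

chariotex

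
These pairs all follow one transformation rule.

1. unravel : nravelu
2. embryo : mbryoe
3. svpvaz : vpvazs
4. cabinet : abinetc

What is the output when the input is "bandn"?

The transformation: move the first character to the end.
So "bandn" becomes "andnb".

andnb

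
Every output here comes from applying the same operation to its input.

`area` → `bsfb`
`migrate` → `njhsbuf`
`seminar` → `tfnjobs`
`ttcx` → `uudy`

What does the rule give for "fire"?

gjsf

The transformation: shift every letter 1 place forward in the alphabet (wrapping around).
For "fire" the result is "gjsf".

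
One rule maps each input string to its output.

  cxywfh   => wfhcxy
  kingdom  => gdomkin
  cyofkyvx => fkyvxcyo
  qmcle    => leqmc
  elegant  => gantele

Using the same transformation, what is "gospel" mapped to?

pelgos

What's happening: move the first 3 characters to the end (rotate left by 3).
Doing the same to "gospel": "pelgos".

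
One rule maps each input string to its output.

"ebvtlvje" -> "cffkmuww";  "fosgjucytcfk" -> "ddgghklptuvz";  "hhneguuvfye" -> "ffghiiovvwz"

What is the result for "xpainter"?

bfjoqsuy

The transformation: sort the characters into alphabetical order, then shift every letter 1 place forward in the alphabet (wrapping around).
Working it through for "xpainter": intermediate "aeinprtx", final "bfjoqsuy".
(Check on "ebvtlvje": → "beejltvv" → "cffkmuww" ✓)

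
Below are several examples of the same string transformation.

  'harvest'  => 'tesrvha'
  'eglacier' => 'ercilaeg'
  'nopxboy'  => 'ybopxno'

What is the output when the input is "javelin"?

What's happening: swap each adjacent pair of characters (1↔2, 3↔4, ...), then reverse the string.
Starting from "javelin": after the first operation, "ajeviln"; after the second, "nliveja".
(Check on "eglacier": → "gealicre" → "ercilaeg" ✓)

nliveja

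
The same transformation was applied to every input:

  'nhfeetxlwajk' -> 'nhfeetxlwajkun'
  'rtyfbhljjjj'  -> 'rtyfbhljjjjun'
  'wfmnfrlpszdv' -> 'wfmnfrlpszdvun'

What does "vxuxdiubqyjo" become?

The transformation: append "un".
"vxuxdiubqyjo" → "vxuxdiubqyjoun".

vxuxdiubqyjoun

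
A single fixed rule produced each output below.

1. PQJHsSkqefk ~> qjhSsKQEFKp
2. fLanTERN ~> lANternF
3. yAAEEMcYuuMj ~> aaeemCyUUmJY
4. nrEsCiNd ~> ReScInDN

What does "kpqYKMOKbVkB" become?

Looking at the pairs, the operation is to flip the case of every letter, then move the first character to the end.
"kpqYKMOKbVkB" → "KPQykmokBvKb" → "PQykmokBvKbK".

PQykmokBvKbK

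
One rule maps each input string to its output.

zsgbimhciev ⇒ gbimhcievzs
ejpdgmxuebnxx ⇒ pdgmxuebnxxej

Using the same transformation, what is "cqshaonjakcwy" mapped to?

Looking at the pairs, the operation is to move the first 2 characters to the end (rotate left by 2).
So "cqshaonjakcwy" becomes "shaonjakcwycq".

shaonjakcwycq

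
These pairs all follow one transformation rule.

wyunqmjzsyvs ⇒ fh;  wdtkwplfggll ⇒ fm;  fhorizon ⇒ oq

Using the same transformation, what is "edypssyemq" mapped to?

nm

Rule — shift every letter 9 places forward in the alphabet (wrapping around), then keep only the first 2 characters.
Applying both steps to "edypssyemq": "nmhybbhnvz", then "nm".
(Check on "wyunqmjzsyvs": → "fhdwzvsibheb" → "fh" ✓)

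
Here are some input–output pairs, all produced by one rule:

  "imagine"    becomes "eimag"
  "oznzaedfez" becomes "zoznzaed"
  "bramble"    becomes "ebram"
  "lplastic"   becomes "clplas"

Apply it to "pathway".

Rule — move the last character to the front, then delete the last 2 characters.
For "pathway", step one produces "ypathwa"; step two turns that into "ypath".

ypath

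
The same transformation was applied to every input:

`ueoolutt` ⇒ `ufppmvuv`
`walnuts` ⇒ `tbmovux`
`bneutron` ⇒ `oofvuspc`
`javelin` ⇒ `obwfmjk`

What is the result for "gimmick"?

ljnnjdh

Looking at the pairs, the operation is to shift every letter 1 place forward in the alphabet (wrapping around), then swap the first and last characters.
Working it through for "gimmick": intermediate "hjnnjdl", final "ljnnjdh".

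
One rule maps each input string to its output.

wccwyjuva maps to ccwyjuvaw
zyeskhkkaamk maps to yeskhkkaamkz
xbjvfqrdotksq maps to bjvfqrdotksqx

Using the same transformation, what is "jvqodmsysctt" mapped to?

vqodmsyscttj

Each output is the input with this applied: move the first character to the end.
On "jvqodmsysctt" that produces "vqodmsyscttj".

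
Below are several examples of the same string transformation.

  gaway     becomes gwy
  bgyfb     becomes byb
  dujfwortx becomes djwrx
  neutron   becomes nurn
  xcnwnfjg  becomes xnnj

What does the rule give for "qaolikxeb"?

qoixb

Each output is the input with this applied: keep every other character starting from the first (positions 1st, 3rd, 5th, ...).
So "qaolikxeb" becomes "qoixb".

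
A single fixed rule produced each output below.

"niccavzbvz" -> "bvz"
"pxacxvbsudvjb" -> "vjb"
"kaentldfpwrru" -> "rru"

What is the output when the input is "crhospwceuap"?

The rule is to keep only the last 3 characters.
So "crhospwceuap" becomes "uap".

uap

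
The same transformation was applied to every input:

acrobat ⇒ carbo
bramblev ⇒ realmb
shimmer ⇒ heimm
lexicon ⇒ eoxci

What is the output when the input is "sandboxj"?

axnodb

Rule — take characters alternately from the front and the back (1st, last, 2nd, 2nd-last, ...), then delete the first 2 characters.
On "sandboxj": the first step gives "sjaxnodb", and the second then gives "axnodb".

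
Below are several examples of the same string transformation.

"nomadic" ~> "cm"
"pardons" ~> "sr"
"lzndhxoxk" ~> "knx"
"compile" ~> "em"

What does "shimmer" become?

The rule is to take characters alternately from the front and the back (1st, last, 2nd, 2nd-last, ...), then keep one character in every 3, starting at position 2 (positions 2nd, 5th, 8th, ...).
Working it through for "shimmer": intermediate "srheimm", final "ri".

ri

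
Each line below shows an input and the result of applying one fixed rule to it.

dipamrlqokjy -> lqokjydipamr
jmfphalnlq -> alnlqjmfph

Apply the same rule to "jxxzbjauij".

jauijjxxzb

In each case the input is transformed by: swap the front and back halves of the string.
Doing the same to "jxxzbjauij": "jauijjxxzb".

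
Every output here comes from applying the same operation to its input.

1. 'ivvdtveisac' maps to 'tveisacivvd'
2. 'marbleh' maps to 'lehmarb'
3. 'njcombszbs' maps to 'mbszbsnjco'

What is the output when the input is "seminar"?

narsemi

What's happening: move the first 3 characters to the end (rotate left by 3), then move the first character to the end.
Applying both steps to "seminar": "inarsem", then "narsemi".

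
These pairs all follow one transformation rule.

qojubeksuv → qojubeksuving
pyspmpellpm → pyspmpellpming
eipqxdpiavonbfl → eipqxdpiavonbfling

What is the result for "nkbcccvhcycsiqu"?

Each output is the input with this applied: append "ing".
On "nkbcccvhcycsiqu" that produces "nkbcccvhcycsiquing".

nkbcccvhcycsiquing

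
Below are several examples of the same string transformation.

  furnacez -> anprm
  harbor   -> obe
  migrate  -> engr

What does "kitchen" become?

The pattern: shift every letter 13 places forward in the alphabet (wrapping around) — i.e. ROT13, then delete the first 3 characters.
For "kitchen", step one produces "xvgpura"; step two turns that into "pura".

pura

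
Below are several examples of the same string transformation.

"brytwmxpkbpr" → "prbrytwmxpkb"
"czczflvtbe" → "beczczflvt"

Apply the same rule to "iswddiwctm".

The rule is to move the last 2 characters to the front (rotate right by 2).
On "iswddiwctm" that produces "tmiswddiwc".

tmiswddiwc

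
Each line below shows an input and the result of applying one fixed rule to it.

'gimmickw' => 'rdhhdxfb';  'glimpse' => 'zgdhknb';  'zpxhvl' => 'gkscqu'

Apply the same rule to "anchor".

mixcjv

The transformation: shift every letter 5 places backward in the alphabet (wrapping around), then swap the first and last characters.
Working it through for "anchor": intermediate "vixcjm", final "mixcjv".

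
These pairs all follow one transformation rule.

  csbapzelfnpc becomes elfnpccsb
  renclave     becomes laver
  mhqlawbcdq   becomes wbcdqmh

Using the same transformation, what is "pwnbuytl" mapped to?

What's happening: swap the front and back halves of the string, then delete the last 3 characters.
Working it through for "pwnbuytl": intermediate "uytlpwnb", final "uytlp".

uytlp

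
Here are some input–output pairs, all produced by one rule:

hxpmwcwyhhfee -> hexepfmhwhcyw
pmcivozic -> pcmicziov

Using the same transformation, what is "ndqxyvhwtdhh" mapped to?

What's happening: take characters alternately from the front and the back (1st, last, 2nd, 2nd-last, ...).
So "ndqxyvhwtdhh" becomes "nhdhqdxtywvh".

nhdhqdxtywvh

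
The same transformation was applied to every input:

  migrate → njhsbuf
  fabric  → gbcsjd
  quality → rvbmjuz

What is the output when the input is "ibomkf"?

The pattern: shift every letter 1 place forward in the alphabet (wrapping around).
Applying that to "ibomkf" gives "jcpnlg".

jcpnlg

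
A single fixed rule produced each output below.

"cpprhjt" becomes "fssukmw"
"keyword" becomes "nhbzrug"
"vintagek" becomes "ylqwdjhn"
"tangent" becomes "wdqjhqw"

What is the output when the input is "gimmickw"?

Rule — shift every letter 3 places forward in the alphabet (wrapping around).
Doing the same to "gimmickw": "jlpplfnz".

jlpplfnz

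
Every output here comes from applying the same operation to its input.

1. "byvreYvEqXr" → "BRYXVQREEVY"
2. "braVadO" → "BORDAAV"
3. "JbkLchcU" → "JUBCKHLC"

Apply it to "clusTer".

The rule is to take characters alternately from the front and the back (1st, last, 2nd, 2nd-last, ...), then convert every letter to uppercase.
For "clusTer" the result is "CRLEUTS".

CRLEUTS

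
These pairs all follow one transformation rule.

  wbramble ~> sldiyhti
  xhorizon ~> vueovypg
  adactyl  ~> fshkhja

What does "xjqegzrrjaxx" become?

eeeqxlngyyqh

In each case the input is transformed by: shift every letter 7 places forward in the alphabet (wrapping around), then move the last 2 characters to the front (rotate right by 2).
Applying both steps to "xjqegzrrjaxx": "eqxlngyyqhee", then "eeeqxlngyyqh".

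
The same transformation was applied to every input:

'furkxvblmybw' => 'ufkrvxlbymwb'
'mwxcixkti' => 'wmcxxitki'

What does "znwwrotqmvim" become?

Looking at the pairs, the operation is to swap each adjacent pair of characters (1↔2, 3↔4, ...).
Doing the same to "znwwrotqmvim": "nzwworqtvmmi".

nzwworqtvmmi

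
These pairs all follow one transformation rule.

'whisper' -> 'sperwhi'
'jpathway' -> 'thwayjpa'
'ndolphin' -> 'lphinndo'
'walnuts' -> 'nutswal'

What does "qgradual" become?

In each case the input is transformed by: move the first 3 characters to the end (rotate left by 3).
"qgradual" → "adualqgr".

adualqgr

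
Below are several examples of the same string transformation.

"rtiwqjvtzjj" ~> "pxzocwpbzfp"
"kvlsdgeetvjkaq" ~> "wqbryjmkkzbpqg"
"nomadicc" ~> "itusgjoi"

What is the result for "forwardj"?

pluxcgxj

Looking at the pairs, the operation is to shift every letter 6 places forward in the alphabet (wrapping around), then move the last character to the front.
"forwardj" → "luxcgxjp" → "pluxcgxj".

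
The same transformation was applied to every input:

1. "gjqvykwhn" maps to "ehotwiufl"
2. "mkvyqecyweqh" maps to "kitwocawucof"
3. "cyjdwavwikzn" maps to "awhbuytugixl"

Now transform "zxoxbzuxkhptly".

xvmvzxsvifnrjw

The transformation: shift every letter 2 places backward in the alphabet (wrapping around).
So "zxoxbzuxkhptly" becomes "xvmvzxsvifnrjw".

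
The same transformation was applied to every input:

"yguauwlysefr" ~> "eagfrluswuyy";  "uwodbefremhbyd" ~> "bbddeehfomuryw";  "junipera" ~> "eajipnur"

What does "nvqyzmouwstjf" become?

Rule — sort the characters into alphabetical order, then swap each adjacent pair of characters (1↔2, 3↔4, ...).
For "nvqyzmouwstjf", step one produces "fjmnoqstuvwyz"; step two turns that into "jfnmqotsvuywz".
(Check on "yguauwlysefr": → "aefglrsuuwyy" → "eagfrluswuyy" ✓)

jfnmqotsvuywz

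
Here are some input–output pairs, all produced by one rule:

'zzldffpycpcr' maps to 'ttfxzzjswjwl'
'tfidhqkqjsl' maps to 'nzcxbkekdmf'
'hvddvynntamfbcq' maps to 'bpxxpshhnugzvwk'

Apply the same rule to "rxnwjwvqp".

What's happening: shift every letter 6 places backward in the alphabet (wrapping around).
"rxnwjwvqp" → "lrhqdqpkj".

lrhqdqpkj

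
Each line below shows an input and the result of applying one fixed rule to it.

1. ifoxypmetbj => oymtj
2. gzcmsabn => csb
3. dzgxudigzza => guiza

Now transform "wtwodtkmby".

What's happening: keep every other character starting from the first (positions 1st, 3rd, 5th, ...), then delete the first character.
Working it through for "wtwodtkmby": intermediate "wwdkb", final "wdkb".

wdkb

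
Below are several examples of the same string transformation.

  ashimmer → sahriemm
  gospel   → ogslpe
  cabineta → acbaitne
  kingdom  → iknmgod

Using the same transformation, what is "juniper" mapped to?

The pattern: move the first character to the end, then take characters alternately from the front and the back (1st, last, 2nd, 2nd-last, ...).
"juniper" → "uniperj" → "ujnriep".

ujnriep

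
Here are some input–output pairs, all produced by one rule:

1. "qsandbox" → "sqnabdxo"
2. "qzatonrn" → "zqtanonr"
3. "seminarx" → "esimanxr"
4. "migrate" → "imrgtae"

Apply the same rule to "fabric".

Looking at the pairs, the operation is to swap each adjacent pair of characters (1↔2, 3↔4, ...).
For "fabric" the result is "afrbci".

afrbci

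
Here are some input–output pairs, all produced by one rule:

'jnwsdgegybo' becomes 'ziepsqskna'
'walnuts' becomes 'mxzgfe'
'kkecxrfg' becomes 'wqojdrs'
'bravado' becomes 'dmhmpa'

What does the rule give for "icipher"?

In each case the input is transformed by: delete the first character, then shift every letter 12 places forward in the alphabet (wrapping around).
Applying both steps to "icipher": "cipher", then "oubtqd".

oubtqd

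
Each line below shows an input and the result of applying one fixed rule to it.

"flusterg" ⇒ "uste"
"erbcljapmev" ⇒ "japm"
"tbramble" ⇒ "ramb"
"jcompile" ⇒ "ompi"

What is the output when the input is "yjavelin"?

The transformation: delete the last 2 characters, then keep only the last 4 characters.
"yjavelin" → "yjavel" → "avel".

avel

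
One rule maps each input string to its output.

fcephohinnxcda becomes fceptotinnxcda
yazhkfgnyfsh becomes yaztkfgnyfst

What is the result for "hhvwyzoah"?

Each output is the input with this applied: replace every "h" with "t".
Applying that to "hhvwyzoah" gives "ttvwyzoat".

ttvwyzoat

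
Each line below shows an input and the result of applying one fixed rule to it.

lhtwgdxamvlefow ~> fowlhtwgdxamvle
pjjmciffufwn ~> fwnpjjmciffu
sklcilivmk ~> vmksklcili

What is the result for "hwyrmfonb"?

Rule — move the last 3 characters to the front (rotate right by 3).
So "hwyrmfonb" becomes "onbhwyrmf".

onbhwyrmf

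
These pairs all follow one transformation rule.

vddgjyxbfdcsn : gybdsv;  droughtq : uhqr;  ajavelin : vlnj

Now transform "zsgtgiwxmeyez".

The transformation: move the first 2 characters to the end (rotate left by 2), then keep every other character starting from the second (positions 2nd, 4th, 6th, ...).
"zsgtgiwxmeyez" → "gtgiwxmeyezzs" → "tixeez".

tixeez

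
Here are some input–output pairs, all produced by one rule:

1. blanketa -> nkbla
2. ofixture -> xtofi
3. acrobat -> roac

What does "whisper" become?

Looking at the pairs, the operation is to delete the last 3 characters, then move the last 2 characters to the front (rotate right by 2).
"whisper" → "whis" → "iswh".

iswh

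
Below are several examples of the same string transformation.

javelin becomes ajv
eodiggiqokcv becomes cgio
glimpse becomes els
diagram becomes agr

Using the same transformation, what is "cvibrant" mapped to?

ait

The pattern: sort the characters into alphabetical order, then keep one character in every 3, starting at position 1 (positions 1st, 4th, 7th, ...).
Working it through for "cvibrant": intermediate "abcinrtv", final "ait".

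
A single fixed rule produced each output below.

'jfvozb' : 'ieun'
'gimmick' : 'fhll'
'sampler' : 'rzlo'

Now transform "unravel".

tmqz

What's happening: shift every letter 1 place backward in the alphabet (wrapping around), then keep only the first 4 characters.
Working it through for "unravel": intermediate "tmqzudk", final "tmqz".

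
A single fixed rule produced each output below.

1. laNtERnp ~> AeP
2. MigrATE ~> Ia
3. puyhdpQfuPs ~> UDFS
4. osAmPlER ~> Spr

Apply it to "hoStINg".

Looking at the pairs, the operation is to flip the case of every letter, then keep one character in every 3, starting at position 2 (positions 2nd, 5th, 8th, ...).
Doing the same to "hoStINg": "Oi".

Oi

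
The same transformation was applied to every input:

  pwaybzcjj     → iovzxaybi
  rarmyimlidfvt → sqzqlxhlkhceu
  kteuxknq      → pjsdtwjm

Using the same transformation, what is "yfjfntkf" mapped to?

The rule is to move the last character to the front, then shift every letter 1 place backward in the alphabet (wrapping around).
"yfjfntkf" → "fyfjfntk" → "exeiemsj".

exeiemsj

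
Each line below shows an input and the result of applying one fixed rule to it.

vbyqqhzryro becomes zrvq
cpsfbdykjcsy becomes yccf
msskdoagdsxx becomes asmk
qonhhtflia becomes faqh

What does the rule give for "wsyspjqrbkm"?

Rule — keep one character in every 3, starting at position 1 (positions 1st, 4th, 7th, ...), then move the first 2 characters to the end (rotate left by 2).
"wsyspjqrbkm" → "wsqk" → "qkws".
(Check on "cpsfbdykjcsy": → "cfyc" → "yccf" ✓)

qkws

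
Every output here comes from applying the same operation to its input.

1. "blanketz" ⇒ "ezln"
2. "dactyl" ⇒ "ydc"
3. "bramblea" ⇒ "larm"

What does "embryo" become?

yeb

Rule — swap the front and back halves of the string, then keep every other character starting from the second (positions 2nd, 4th, 6th, ...).
For "embryo", step one produces "ryoemb"; step two turns that into "yeb".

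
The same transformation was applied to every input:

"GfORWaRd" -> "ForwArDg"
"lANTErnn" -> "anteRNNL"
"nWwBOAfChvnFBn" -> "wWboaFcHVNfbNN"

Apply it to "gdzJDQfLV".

DZjdqFlvG

Each output is the input with this applied: flip the case of every letter, then move the first character to the end.
"gdzJDQfLV" → "GDZjdqFlv" → "DZjdqFlvG".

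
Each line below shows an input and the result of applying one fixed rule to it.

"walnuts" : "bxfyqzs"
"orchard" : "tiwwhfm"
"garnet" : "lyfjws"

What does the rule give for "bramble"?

gjwqfgr

The pattern: take characters alternately from the front and the back (1st, last, 2nd, 2nd-last, ...), then shift every letter 5 places forward in the alphabet (wrapping around).
Applying both steps to "bramble": "berlabm", then "gjwqfgr".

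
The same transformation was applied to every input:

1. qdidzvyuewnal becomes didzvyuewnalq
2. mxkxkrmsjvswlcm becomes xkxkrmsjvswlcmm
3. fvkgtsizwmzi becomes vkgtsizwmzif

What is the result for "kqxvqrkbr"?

The transformation: move the first character to the end.
So "kqxvqrkbr" becomes "qxvqrkbrk".

qxvqrkbrk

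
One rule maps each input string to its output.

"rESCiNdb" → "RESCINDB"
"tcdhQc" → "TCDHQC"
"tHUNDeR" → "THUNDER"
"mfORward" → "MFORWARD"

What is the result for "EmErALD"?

EMERALD

The transformation: convert every letter to uppercase.
So "EmErALD" becomes "EMERALD".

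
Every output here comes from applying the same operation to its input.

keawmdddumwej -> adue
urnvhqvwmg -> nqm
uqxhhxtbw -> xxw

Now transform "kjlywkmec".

What's happening: keep one character in every 3, starting at position 3 (positions 3rd, 6th, 9th, ...).
"kjlywkmec" → "lkc".

lkc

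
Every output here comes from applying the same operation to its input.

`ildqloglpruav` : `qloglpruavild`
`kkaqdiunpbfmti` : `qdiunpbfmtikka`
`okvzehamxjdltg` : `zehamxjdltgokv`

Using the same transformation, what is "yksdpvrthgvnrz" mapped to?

The pattern: move the first 3 characters to the end (rotate left by 3).
For "yksdpvrthgvnrz" the result is "dpvrthgvnrzyks".

dpvrthgvnrzyks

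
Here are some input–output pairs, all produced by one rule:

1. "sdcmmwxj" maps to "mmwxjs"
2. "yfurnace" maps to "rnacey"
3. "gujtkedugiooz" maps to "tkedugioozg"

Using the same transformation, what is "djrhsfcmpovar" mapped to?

hsfcmpovard

The pattern: move the first character to the end, then delete the first 2 characters.
Applying both steps to "djrhsfcmpovar": "jrhsfcmpovard", then "hsfcmpovard".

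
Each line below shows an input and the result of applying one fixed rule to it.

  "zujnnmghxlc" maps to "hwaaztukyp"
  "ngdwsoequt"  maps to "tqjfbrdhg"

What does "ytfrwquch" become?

gsejdhpu

Looking at the pairs, the operation is to shift every letter 13 places forward in the alphabet (wrapping around) — i.e. ROT13, then delete the first character.
Doing the same to "ytfrwquch": "gsejdhpu".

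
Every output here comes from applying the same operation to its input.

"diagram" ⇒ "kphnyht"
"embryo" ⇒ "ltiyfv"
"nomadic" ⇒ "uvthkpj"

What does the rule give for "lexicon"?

Each output is the input with this applied: shift every letter 7 places forward in the alphabet (wrapping around).
So "lexicon" becomes "slepjvu".

slepjvu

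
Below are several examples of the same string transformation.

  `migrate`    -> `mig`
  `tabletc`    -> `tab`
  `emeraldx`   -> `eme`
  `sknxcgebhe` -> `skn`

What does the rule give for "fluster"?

flu

The transformation: keep only the first 3 characters.
Applying that to "fluster" gives "flu".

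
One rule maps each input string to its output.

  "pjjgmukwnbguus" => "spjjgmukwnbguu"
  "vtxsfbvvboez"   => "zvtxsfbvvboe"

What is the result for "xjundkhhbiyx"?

xxjundkhhbiy

What's happening: move the last character to the front.
"xjundkhhbiyx" → "xxjundkhhbiy".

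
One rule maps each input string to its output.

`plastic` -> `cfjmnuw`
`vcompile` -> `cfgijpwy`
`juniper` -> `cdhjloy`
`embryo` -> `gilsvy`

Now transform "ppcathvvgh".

abbjjnppuw

The transformation: shift every letter 6 places backward in the alphabet (wrapping around), then sort the characters into alphabetical order.
Working it through for "ppcathvvgh": intermediate "jjwunbppab", final "abbjjnppuw".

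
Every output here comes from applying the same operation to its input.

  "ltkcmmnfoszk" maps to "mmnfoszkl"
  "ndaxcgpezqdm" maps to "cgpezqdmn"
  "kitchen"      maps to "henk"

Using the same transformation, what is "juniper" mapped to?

What's happening: move the first character to the end, then delete the first 3 characters.
"juniper" → "uniperj" → "perj".

perj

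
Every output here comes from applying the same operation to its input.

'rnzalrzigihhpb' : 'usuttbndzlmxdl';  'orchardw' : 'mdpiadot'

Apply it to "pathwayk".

The pattern: swap the front and back halves of the string, then shift every letter 12 places forward in the alphabet (wrapping around).
Applying both steps to "pathwayk": "waykpath", then "imkwbmft".
(Check on "orchardw": → "ardworch" → "mdpiadot" ✓)

imkwbmft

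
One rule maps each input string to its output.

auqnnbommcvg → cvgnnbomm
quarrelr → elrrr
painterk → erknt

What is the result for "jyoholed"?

The pattern: delete the first 3 characters, then move the last 3 characters to the front (rotate right by 3).
On "jyoholed": the first step gives "holed", and the second then gives "ledho".

ledho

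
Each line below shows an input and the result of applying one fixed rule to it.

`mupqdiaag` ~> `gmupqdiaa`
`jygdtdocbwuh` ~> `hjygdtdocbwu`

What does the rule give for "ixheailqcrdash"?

The pattern: move the last character to the front.
For "ixheailqcrdash" the result is "hixheailqcrdas".

hixheailqcrdas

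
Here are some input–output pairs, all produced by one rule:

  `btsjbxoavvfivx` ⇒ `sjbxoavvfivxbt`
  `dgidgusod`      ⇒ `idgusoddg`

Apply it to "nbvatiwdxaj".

vatiwdxajnb

Rule — move the first 2 characters to the end (rotate left by 2).
Applying that to "nbvatiwdxaj" gives "vatiwdxajnb".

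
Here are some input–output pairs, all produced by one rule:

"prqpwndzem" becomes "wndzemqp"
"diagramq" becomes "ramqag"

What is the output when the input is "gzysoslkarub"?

The pattern: delete the first 2 characters, then move the first 2 characters to the end (rotate left by 2).
Working it through for "gzysoslkarub": intermediate "ysoslkarub", final "oslkarubys".

oslkarubys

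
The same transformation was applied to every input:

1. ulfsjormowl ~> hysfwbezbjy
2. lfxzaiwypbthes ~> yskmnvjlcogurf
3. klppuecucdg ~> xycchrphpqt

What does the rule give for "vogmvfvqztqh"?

ibtzisidmgdu

The rule is to shift every letter 13 places forward in the alphabet (wrapping around) — i.e. ROT13.
On "vogmvfvqztqh" that produces "ibtzisidmgdu".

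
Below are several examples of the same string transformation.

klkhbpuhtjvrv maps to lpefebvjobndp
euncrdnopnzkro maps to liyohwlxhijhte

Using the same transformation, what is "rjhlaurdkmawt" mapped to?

qnldbfuolxegu

Looking at the pairs, the operation is to move the last 2 characters to the front (rotate right by 2), then shift every letter 6 places backward in the alphabet (wrapping around).
On "rjhlaurdkmawt": the first step gives "wtrjhlaurdkma", and the second then gives "qnldbfuolxegu".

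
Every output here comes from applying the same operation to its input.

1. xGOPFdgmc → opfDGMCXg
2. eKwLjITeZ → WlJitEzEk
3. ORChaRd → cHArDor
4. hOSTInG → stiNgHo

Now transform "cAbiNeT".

The pattern: flip the case of every letter, then move the first 2 characters to the end (rotate left by 2).
On "cAbiNeT" that produces "BInEtCa".

BInEtCa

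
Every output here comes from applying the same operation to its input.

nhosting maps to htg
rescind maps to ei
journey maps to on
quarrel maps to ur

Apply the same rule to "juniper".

The transformation: keep one character in every 3, starting at position 2 (positions 2nd, 5th, 8th, ...).
On "juniper" that produces "up".

up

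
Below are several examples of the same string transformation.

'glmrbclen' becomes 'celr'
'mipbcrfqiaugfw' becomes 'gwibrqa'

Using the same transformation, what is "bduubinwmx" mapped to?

The pattern: keep every other character starting from the second (positions 2nd, 4th, 6th, ...), then move the last 2 characters to the front (rotate right by 2).
For "bduubinwmx", step one produces "duiwx"; step two turns that into "wxdui".

wxdui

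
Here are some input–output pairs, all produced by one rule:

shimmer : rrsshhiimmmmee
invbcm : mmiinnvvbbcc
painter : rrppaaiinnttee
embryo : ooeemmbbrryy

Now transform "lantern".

What's happening: move the last character to the front, then double every character.
For "lantern", step one produces "nlanter"; step two turns that into "nnllaanntteerr".

nnllaanntteerr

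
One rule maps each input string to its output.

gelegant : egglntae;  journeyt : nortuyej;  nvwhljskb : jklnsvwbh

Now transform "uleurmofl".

Rule — sort the characters into alphabetical order, then move the first 2 characters to the end (rotate left by 2).
On "uleurmofl": the first step gives "efllmoruu", and the second then gives "llmoruuef".

llmoruuef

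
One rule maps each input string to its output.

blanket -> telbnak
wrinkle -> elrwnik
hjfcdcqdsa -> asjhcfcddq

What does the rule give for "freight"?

Rule — move the last 2 characters to the front (rotate right by 2), then swap each adjacent pair of characters (1↔2, 3↔4, ...).
For "freight", step one produces "htfreig"; step two turns that into "thrfieg".

thrfieg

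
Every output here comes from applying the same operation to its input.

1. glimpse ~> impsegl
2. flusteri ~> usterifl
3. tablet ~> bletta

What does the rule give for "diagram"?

Each output is the input with this applied: move the first 2 characters to the end (rotate left by 2).
For "diagram" the result is "agramdi".

agramdi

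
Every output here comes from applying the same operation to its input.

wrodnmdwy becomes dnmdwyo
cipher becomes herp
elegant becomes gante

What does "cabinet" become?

In each case the input is transformed by: delete the first 2 characters, then move the first character to the end.
On "cabinet": the first step gives "binet", and the second then gives "inetb".

inetb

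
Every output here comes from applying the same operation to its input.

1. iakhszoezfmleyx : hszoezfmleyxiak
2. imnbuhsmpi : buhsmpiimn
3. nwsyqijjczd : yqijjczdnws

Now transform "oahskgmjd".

skgmjdoah

Looking at the pairs, the operation is to move the first 3 characters to the end (rotate left by 3).
So "oahskgmjd" becomes "skgmjdoah".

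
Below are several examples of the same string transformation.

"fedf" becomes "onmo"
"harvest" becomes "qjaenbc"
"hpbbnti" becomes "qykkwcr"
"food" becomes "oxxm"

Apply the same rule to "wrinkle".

farwtun

Rule — shift every letter 9 places forward in the alphabet (wrapping around).
For "wrinkle" the result is "farwtun".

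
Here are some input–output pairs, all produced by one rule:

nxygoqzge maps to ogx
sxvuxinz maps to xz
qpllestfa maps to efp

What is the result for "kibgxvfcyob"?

The transformation: move the first 2 characters to the end (rotate left by 2), then keep one character in every 3, starting at position 3 (positions 3rd, 6th, 9th, ...).
Starting from "kibgxvfcyob": after the first operation, "bgxvfcyobki"; after the second, "xcb".

xcb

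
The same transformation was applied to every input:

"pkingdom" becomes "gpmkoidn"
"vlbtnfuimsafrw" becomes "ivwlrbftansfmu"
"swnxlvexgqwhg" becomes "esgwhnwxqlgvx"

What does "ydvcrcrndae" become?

cyedavdcnrr

Looking at the pairs, the operation is to take characters alternately from the front and the back (1st, last, 2nd, 2nd-last, ...), then move the last character to the front.
On "ydvcrcrndae": the first step gives "yedavdcnrrc", and the second then gives "cyedavdcnrr".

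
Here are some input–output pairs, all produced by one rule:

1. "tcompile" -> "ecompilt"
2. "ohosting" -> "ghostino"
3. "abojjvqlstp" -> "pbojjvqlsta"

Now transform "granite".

eranitg

In each case the input is transformed by: swap the first and last characters.
"granite" → "eranitg".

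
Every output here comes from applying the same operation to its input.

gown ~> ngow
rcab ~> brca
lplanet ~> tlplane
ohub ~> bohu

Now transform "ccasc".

cccas

What's happening: move the last character to the front.
"ccasc" → "cccas".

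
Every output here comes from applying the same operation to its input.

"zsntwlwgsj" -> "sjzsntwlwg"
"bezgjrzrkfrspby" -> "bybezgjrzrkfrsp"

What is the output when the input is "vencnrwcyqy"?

Rule — move the last 2 characters to the front (rotate right by 2).
So "vencnrwcyqy" becomes "qyvencnrwcy".

qyvencnrwcy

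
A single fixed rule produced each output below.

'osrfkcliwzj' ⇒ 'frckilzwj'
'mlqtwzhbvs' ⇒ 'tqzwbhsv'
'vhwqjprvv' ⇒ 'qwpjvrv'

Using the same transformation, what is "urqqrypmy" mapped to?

Rule — delete the first 2 characters, then swap each adjacent pair of characters (1↔2, 3↔4, ...).
"urqqrypmy" → "qqrypmy" → "qqyrmpy".

qqyrmpy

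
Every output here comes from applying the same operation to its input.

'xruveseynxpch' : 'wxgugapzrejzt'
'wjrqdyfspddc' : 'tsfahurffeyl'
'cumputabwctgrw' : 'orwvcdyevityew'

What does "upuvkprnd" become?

Looking at the pairs, the operation is to move the first 2 characters to the end (rotate left by 2), then shift every letter 2 places forward in the alphabet (wrapping around).
Applying that to "upuvkprnd" gives "wxmrtpfwr".

wxmrtpfwr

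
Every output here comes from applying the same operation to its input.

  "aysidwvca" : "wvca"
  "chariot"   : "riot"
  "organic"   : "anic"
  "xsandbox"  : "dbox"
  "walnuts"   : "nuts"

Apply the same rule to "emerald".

Rule — keep only the last 4 characters.
On "emerald" that produces "rald".

rald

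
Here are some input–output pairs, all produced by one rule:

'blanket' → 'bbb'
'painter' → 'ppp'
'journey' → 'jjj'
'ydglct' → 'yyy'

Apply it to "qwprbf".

Rule — repeat every character 3 times, then keep only the first 3 characters.
Working it through for "qwprbf": intermediate "qqqwwwppprrrbbbfff", final "qqq".

qqq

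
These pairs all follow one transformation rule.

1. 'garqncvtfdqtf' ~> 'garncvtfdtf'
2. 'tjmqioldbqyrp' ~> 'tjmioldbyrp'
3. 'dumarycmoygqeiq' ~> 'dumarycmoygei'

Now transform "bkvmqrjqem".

bkvmrjem

Rule — remove every "q".
"bkvmqrjqem" → "bkvmrjem".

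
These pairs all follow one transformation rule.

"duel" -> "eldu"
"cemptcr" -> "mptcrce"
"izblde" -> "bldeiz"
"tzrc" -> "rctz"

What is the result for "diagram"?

agramdi

The rule is to move the first 2 characters to the end (rotate left by 2).
Doing the same to "diagram": "agramdi".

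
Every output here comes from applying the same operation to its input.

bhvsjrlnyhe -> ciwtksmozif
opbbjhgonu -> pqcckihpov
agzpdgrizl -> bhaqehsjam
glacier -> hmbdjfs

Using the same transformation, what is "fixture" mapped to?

gjyuvsf

Each output is the input with this applied: shift every letter 1 place forward in the alphabet (wrapping around).
Applying that to "fixture" gives "gjyuvsf".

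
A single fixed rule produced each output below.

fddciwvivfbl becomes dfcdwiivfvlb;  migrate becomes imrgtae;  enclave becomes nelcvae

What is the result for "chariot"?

hcraoit

The transformation: swap each adjacent pair of characters (1↔2, 3↔4, ...).
On "chariot" that produces "hcraoit".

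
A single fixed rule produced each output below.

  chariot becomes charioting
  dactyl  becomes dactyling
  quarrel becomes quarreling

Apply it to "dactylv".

In each case the input is transformed by: append "ing".
Applying that to "dactylv" gives "dactylving".

dactylving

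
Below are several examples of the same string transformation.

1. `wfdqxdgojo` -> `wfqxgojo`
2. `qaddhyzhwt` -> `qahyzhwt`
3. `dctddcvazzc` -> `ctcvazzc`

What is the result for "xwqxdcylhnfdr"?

The rule is to remove every "d".
"xwqxdcylhnfdr" → "xwqxcylhnfr".

xwqxcylhnfr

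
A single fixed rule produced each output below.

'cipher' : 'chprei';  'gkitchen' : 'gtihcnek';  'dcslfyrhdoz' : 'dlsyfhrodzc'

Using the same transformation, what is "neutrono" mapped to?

The pattern: swap each adjacent pair of characters (1↔2, 3↔4, ...), then move the first character to the end.
For "neutrono" the result is "ntuorone".

ntuorone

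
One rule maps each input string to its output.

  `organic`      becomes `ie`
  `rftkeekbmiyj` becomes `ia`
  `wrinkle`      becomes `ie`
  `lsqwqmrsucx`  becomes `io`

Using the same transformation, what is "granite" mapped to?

What's happening: shift every letter 9 places backward in the alphabet (wrapping around), then keep only the vowels.
For "granite", step one produces "xirezkv"; step two turns that into "ie".

ie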